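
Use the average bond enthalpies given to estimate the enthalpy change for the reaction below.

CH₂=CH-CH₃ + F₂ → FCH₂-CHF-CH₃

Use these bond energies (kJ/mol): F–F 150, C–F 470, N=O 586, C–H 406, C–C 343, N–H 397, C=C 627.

ΔH ≈ −506 kJ

Bonds broken (reactants):
  C–C: 1 × 343 = 343
  C–H: 6 × 406 = 2436
  C=C: 1 × 627 = 627
  F–F: 1 × 150 = 150
  Σ(broken) = 3556 kJ
Bonds formed (products):
  C–C: 2 × 343 = 686
  C–F: 2 × 470 = 940
  C–H: 6 × 406 = 2436
  Σ(formed) = 4062 kJ
ΔH = Σ(broken) − Σ(formed) = 3556 − 4062 = −506 kJ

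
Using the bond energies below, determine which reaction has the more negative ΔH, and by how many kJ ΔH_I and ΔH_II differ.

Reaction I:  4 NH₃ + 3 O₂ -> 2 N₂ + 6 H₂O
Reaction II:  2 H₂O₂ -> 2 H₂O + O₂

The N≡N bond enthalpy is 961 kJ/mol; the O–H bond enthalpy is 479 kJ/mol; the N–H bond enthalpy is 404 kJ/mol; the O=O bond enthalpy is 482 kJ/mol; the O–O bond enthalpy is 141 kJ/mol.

Reaction I, by 1176 kJ

Reaction I:
  Bonds broken (reactants):
    N–H: 12 × 404 = 4848
    O=O: 3 × 482 = 1446
    Σ(broken) = 6294 kJ
  Bonds formed (products):
    N≡N: 2 × 961 = 1922
    O–H: 12 × 479 = 5748
    Σ(formed) = 7670 kJ
  ΔH_I = 6294 − 7670 = −1376 kJ
Reaction II:
  Bonds broken (reactants):
    O–H: 4 × 479 = 1916
    O–O: 2 × 141 = 282
    Σ(broken) = 2198 kJ
  Bonds formed (products):
    O–H: 4 × 479 = 1916
    O=O: 1 × 482 = 482
    Σ(formed) = 2398 kJ
  ΔH_II = 2198 − 2398 = −200 kJ
ΔH_I − ΔH_II = −1176 kJ, so reaction I has the more negative ΔH; |ΔH_I − ΔH_II| = 1176 kJ.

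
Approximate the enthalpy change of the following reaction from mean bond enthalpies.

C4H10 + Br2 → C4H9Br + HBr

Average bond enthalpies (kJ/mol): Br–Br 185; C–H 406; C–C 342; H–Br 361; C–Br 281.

Bonds broken (reactants):
  Br–Br: 1 × 185 = 185
  C–C: 3 × 342 = 1026
  C–H: 10 × 406 = 4060
  Σ(broken) = 5271 kJ
Bonds formed (products):
  C–Br: 1 × 281 = 281
  C–C: 3 × 342 = 1026
  C–H: 9 × 406 = 3654
  H–Br: 1 × 361 = 361
  Σ(formed) = 5322 kJ
ΔH = Σ(broken) − Σ(formed) = 5271 − 5322 = −51 kJ

ΔH ≈ −51 kJ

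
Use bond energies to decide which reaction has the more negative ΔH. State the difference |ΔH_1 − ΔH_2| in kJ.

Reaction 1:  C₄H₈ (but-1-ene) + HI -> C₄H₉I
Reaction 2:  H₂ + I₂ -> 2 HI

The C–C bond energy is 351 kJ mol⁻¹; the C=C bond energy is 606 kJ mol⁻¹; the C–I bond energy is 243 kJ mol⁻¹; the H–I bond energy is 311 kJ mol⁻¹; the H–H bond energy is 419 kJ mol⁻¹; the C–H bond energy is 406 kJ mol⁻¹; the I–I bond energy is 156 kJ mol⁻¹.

Reaction 1:
  Bonds broken (reactants):
    C–C: 2 × 351 = 702
    C–H: 8 × 406 = 3248
    C=C: 1 × 606 = 606
    H–I: 1 × 311 = 311
    Σ(broken) = 4867 kJ
  Bonds formed (products):
    C–C: 3 × 351 = 1053
    C–H: 9 × 406 = 3654
    C–I: 1 × 243 = 243
    Σ(formed) = 4950 kJ
  ΔH_1 = 4867 − 4950 = −83 kJ
Reaction 2:
  Bonds broken (reactants):
    H–H: 1 × 419 = 419
    I–I: 1 × 156 = 156
    Σ(broken) = 575 kJ
  Bonds formed (products):
    H–I: 2 × 311 = 622
    Σ(formed) = 622 kJ
  ΔH_2 = 575 − 622 = −47 kJ
ΔH_1 − ΔH_2 = −36 kJ, so reaction 1 has the more negative ΔH; |ΔH_1 − ΔH_2| = 36 kJ.

Reaction 1, by 36 kJ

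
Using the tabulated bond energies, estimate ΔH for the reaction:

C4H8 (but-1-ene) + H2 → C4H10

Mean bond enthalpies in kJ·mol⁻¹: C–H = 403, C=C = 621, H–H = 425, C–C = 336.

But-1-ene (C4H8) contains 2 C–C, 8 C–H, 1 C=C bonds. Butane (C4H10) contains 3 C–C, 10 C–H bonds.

Bonds broken (reactants):
  C–C: 2 × 336 = 672
  C–H: 8 × 403 = 3224
  C=C: 1 × 621 = 621
  H–H: 1 × 425 = 425
  Σ(broken) = 4942 kJ
Bonds formed (products):
  C–C: 3 × 336 = 1008
  C–H: 10 × 403 = 4030
  Σ(formed) = 5038 kJ
ΔH = Σ(broken) − Σ(formed) = 4942 − 5038 = −96 kJ

ΔH ≈ −96 kJ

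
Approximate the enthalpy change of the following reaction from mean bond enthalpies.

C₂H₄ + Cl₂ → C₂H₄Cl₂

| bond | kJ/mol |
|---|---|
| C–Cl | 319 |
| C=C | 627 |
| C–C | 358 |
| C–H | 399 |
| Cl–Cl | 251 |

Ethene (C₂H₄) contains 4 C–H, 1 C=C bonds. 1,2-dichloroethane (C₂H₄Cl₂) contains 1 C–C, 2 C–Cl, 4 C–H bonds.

ΔH ≈ −118 kJ

Bonds broken (reactants):
  C–H: 4 × 399 = 1596
  C=C: 1 × 627 = 627
  Cl–Cl: 1 × 251 = 251
  Σ(broken) = 2474 kJ
Bonds formed (products):
  C–C: 1 × 358 = 358
  C–Cl: 2 × 319 = 638
  C–H: 4 × 399 = 1596
  Σ(formed) = 2592 kJ
ΔH = Σ(broken) − Σ(formed) = 2474 − 2592 = −118 kJ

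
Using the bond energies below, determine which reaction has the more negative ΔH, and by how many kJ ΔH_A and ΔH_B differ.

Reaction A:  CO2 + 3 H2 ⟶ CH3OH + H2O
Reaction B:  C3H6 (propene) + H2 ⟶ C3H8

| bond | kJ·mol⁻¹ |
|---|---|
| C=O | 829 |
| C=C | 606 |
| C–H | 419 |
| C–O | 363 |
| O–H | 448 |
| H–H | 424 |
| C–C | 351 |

Reaction A:
  Bonds broken (reactants):
    C=O: 2 × 829 = 1658
    H–H: 3 × 424 = 1272
    Σ(broken) = 2930 kJ
  Bonds formed (products):
    C–H: 3 × 419 = 1257
    C–O: 1 × 363 = 363
    O–H: 3 × 448 = 1344
    Σ(formed) = 2964 kJ
  ΔH_A = 2930 − 2964 = −34 kJ
Reaction B:
  Bonds broken (reactants):
    C–C: 1 × 351 = 351
    C–H: 6 × 419 = 2514
    C=C: 1 × 606 = 606
    H–H: 1 × 424 = 424
    Σ(broken) = 3895 kJ
  Bonds formed (products):
    C–C: 2 × 351 = 702
    C–H: 8 × 419 = 3352
    Σ(formed) = 4054 kJ
  ΔH_B = 3895 − 4054 = −159 kJ
ΔH_A − ΔH_B = +125 kJ, so reaction B has the more negative ΔH; |ΔH_A − ΔH_B| = 125 kJ.

Reaction B, by 125 kJ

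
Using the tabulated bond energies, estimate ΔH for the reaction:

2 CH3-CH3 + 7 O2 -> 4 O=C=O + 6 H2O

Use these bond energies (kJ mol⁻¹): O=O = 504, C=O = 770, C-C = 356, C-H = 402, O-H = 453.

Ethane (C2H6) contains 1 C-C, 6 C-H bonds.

ΔH ≈ −2532 kJ

Bonds broken (reactants):
  C-C: 2 × 356 = 712
  C-H: 12 × 402 = 4824
  O=O: 7 × 504 = 3528
  Σ(broken) = 9064 kJ
Bonds formed (products):
  C=O: 8 × 770 = 6160
  O-H: 12 × 453 = 5436
  Σ(formed) = 11596 kJ
ΔH = Σ(broken) − Σ(formed) = 9064 − 11596 = −2532 kJ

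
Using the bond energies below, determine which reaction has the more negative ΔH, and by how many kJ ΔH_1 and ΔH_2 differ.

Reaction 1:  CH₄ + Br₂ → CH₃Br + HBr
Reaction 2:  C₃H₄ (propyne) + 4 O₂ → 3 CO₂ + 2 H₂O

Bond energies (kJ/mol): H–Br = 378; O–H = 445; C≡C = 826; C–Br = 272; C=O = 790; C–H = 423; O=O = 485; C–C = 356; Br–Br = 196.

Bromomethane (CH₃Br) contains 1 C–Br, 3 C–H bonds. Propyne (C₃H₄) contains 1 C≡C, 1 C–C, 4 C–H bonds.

Reaction 1:
  Bonds broken (reactants):
    Br–Br: 1 × 196 = 196
    C–H: 4 × 423 = 1692
    Σ(broken) = 1888 kJ
  Bonds formed (products):
    C–Br: 1 × 272 = 272
    C–H: 3 × 423 = 1269
    H–Br: 1 × 378 = 378
    Σ(formed) = 1919 kJ
  ΔH_1 = 1888 − 1919 = −31 kJ
Reaction 2:
  Bonds broken (reactants):
    C≡C: 1 × 826 = 826
    C–C: 1 × 356 = 356
    C–H: 4 × 423 = 1692
    O=O: 4 × 485 = 1940
    Σ(broken) = 4814 kJ
  Bonds formed (products):
    C=O: 6 × 790 = 4740
    O–H: 4 × 445 = 1780
    Σ(formed) = 6520 kJ
  ΔH_2 = 4814 − 6520 = −1706 kJ
ΔH_1 − ΔH_2 = +1675 kJ, so reaction 2 has the more negative ΔH; |ΔH_1 − ΔH_2| = 1675 kJ.

Reaction 2, by 1675 kJ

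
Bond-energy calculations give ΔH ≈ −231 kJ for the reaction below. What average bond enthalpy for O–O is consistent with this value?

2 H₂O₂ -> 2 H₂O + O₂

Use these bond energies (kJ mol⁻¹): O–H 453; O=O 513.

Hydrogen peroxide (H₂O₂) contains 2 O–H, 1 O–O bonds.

Let D be the O–O bond energy.
Σ(broken) = 4×453 + 2×D = 1812 + 2D
Σ(formed) = 4×453 + 1×513 = 2325
ΔH = Σ(broken) − Σ(formed) = (1812 + 2D) − (2325) = −513 + 2D
Setting this equal to −231 kJ gives 2D = 282, so D = 141 kJ/mol.

D(O–O) ≈ 141 kJ/mol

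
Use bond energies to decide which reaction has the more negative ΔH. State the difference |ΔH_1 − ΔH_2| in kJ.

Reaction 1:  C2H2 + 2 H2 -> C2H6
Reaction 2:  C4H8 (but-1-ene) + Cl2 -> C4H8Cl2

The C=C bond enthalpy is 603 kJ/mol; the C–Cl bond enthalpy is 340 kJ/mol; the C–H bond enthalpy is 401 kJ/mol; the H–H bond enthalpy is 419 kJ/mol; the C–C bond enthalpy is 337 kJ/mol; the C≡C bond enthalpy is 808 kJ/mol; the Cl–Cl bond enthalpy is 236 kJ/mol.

Reaction 1:
  Bonds broken (reactants):
    C≡C: 1 × 808 = 808
    C–H: 2 × 401 = 802
    H–H: 2 × 419 = 838
    Σ(broken) = 2448 kJ
  Bonds formed (products):
    C–C: 1 × 337 = 337
    C–H: 6 × 401 = 2406
    Σ(formed) = 2743 kJ
  ΔH_1 = 2448 − 2743 = −295 kJ
Reaction 2:
  Bonds broken (reactants):
    C–C: 2 × 337 = 674
    C–H: 8 × 401 = 3208
    C=C: 1 × 603 = 603
    Cl–Cl: 1 × 236 = 236
    Σ(broken) = 4721 kJ
  Bonds formed (products):
    C–C: 3 × 337 = 1011
    C–Cl: 2 × 340 = 680
    C–H: 8 × 401 = 3208
    Σ(formed) = 4899 kJ
  ΔH_2 = 4721 − 4899 = −178 kJ
ΔH_1 − ΔH_2 = −117 kJ, so reaction 1 has the more negative ΔH; |ΔH_1 − ΔH_2| = 117 kJ.

Reaction 1, by 117 kJ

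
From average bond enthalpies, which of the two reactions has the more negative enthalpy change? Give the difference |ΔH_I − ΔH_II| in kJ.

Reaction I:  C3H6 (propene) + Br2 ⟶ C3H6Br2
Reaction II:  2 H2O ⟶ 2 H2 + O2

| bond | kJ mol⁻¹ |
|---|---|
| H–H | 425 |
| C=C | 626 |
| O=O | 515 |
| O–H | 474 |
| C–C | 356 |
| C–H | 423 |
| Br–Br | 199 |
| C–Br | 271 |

Reaction I:
  Bonds broken (reactants):
    Br–Br: 1 × 199 = 199
    C–C: 1 × 356 = 356
    C–H: 6 × 423 = 2538
    C=C: 1 × 626 = 626
    Σ(broken) = 3719 kJ
  Bonds formed (products):
    C–Br: 2 × 271 = 542
    C–C: 2 × 356 = 712
    C–H: 6 × 423 = 2538
    Σ(formed) = 3792 kJ
  ΔH_I = 3719 − 3792 = −73 kJ
Reaction II:
  Bonds broken (reactants):
    O–H: 4 × 474 = 1896
    Σ(broken) = 1896 kJ
  Bonds formed (products):
    H–H: 2 × 425 = 850
    O=O: 1 × 515 = 515
    Σ(formed) = 1365 kJ
  ΔH_II = 1896 − 1365 = +531 kJ
ΔH_I − ΔH_II = −604 kJ, so reaction I has the more negative ΔH; |ΔH_I − ΔH_II| = 604 kJ.

Reaction I, by 604 kJ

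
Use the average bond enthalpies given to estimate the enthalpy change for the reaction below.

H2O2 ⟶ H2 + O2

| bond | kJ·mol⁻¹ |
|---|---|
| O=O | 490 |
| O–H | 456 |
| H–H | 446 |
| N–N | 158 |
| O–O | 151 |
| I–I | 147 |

Bonds broken (reactants):
  O–H: 2 × 456 = 912
  O–O: 1 × 151 = 151
  Σ(broken) = 1063 kJ
Bonds formed (products):
  H–H: 1 × 446 = 446
  O=O: 1 × 490 = 490
  Σ(formed) = 936 kJ
ΔH = Σ(broken) − Σ(formed) = 1063 − 936 = +127 kJ

ΔH ≈ +127 kJ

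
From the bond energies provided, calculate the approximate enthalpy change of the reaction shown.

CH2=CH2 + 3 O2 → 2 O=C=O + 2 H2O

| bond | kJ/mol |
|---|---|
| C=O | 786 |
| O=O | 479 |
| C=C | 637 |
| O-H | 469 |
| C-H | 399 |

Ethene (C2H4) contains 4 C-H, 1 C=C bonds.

ΔH ≈ −1350 kJ

Bonds broken (reactants):
  C-H: 4 × 399 = 1596
  C=C: 1 × 637 = 637
  O=O: 3 × 479 = 1437
  Σ(broken) = 3670 kJ
Bonds formed (products):
  C=O: 4 × 786 = 3144
  O-H: 4 × 469 = 1876
  Σ(formed) = 5020 kJ
ΔH = Σ(broken) − Σ(formed) = 3670 − 5020 = −1350 kJ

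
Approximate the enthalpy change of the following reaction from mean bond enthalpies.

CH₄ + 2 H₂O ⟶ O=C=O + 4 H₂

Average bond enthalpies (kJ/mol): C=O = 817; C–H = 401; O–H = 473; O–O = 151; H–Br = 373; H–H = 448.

Bonds broken (reactants):
  C–H: 4 × 401 = 1604
  O–H: 4 × 473 = 1892
  Σ(broken) = 3496 kJ
Bonds formed (products):
  C=O: 2 × 817 = 1634
  H–H: 4 × 448 = 1792
  Σ(formed) = 3426 kJ
ΔH = Σ(broken) − Σ(formed) = 3496 − 3426 = +70 kJ

ΔH ≈ +70 kJ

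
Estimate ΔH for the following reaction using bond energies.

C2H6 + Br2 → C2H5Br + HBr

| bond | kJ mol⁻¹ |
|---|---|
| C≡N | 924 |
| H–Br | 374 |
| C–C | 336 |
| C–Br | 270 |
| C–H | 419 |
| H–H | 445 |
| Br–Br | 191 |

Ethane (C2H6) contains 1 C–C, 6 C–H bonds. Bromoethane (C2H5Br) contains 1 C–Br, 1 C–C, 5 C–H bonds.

Bonds broken (reactants):
  Br–Br: 1 × 191 = 191
  C–C: 1 × 336 = 336
  C–H: 6 × 419 = 2514
  Σ(broken) = 3041 kJ
Bonds formed (products):
  C–Br: 1 × 270 = 270
  C–C: 1 × 336 = 336
  C–H: 5 × 419 = 2095
  H–Br: 1 × 374 = 374
  Σ(formed) = 3075 kJ
ΔH = Σ(broken) − Σ(formed) = 3041 − 3075 = −34 kJ

ΔH ≈ −34 kJ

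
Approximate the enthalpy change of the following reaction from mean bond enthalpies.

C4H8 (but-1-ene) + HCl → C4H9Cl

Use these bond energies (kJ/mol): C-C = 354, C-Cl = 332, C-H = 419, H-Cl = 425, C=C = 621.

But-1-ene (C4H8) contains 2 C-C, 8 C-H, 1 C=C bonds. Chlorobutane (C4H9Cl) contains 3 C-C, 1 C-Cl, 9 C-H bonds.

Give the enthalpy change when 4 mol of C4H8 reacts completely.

ΔH = −236 kJ

Bonds broken (reactants):
  C-C: 2 × 354 = 708
  C-H: 8 × 419 = 3352
  C=C: 1 × 621 = 621
  H-Cl: 1 × 425 = 425
  Σ(broken) = 5106 kJ
Bonds formed (products):
  C-C: 3 × 354 = 1062
  C-Cl: 1 × 332 = 332
  C-H: 9 × 419 = 3771
  Σ(formed) = 5165 kJ
ΔH = Σ(broken) − Σ(formed) = 5106 − 5165 = −59 kJ
For 4× the reaction as written: 4 × (−59) = −236 kJ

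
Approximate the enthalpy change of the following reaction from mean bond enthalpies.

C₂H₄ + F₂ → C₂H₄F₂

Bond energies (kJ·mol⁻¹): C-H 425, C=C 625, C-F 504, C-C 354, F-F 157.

Bonds broken (reactants):
  C-H: 4 × 425 = 1700
  C=C: 1 × 625 = 625
  F-F: 1 × 157 = 157
  Σ(broken) = 2482 kJ
Bonds formed (products):
  C-C: 1 × 354 = 354
  C-F: 2 × 504 = 1008
  C-H: 4 × 425 = 1700
  Σ(formed) = 3062 kJ
ΔH = Σ(broken) − Σ(formed) = 2482 − 3062 = −580 kJ

ΔH ≈ −580 kJ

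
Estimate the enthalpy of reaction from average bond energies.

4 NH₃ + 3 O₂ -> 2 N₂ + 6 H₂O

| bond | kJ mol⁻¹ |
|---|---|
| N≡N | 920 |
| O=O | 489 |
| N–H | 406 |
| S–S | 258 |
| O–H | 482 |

Bonds broken (reactants):
  N–H: 12 × 406 = 4872
  O=O: 3 × 489 = 1467
  Σ(broken) = 6339 kJ
Bonds formed (products):
  N≡N: 2 × 920 = 1840
  O–H: 12 × 482 = 5784
  Σ(formed) = 7624 kJ
ΔH = Σ(broken) − Σ(formed) = 6339 − 7624 = −1285 kJ

ΔH ≈ −1285 kJ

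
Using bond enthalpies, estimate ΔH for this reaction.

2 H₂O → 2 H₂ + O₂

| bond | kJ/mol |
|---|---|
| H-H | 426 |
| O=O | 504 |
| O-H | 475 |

ΔH ≈ +544 kJ

Bonds broken (reactants):
  O-H: 4 × 475 = 1900
  Σ(broken) = 1900 kJ
Bonds formed (products):
  H-H: 2 × 426 = 852
  O=O: 1 × 504 = 504
  Σ(formed) = 1356 kJ
ΔH = Σ(broken) − Σ(formed) = 1900 − 1356 = +544 kJ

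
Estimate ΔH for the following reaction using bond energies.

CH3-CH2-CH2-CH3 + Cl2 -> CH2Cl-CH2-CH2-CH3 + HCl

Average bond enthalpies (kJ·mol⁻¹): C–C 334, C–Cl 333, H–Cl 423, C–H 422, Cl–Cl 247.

Bonds broken (reactants):
  C–C: 3 × 334 = 1002
  C–H: 10 × 422 = 4220
  Cl–Cl: 1 × 247 = 247
  Σ(broken) = 5469 kJ
Bonds formed (products):
  C–C: 3 × 334 = 1002
  C–Cl: 1 × 333 = 333
  C–H: 9 × 422 = 3798
  H–Cl: 1 × 423 = 423
  Σ(formed) = 5556 kJ
ΔH = Σ(broken) − Σ(formed) = 5469 − 5556 = −87 kJ

ΔH ≈ −87 kJ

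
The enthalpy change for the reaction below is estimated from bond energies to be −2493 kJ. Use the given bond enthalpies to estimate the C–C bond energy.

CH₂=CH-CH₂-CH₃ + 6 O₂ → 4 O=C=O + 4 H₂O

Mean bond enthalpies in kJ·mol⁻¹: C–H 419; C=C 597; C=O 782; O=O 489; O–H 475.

Let D be the C–C bond energy.
Σ(broken) = 2×D + 8×419 + 1×597 + 6×489 = 6883 + 2D
Σ(formed) = 8×782 + 8×475 = 10056
ΔH = Σ(broken) − Σ(formed) = (6883 + 2D) − (10056) = −3173 + 2D
Setting this equal to −2493 kJ gives 2D = 680, so D = 340 kJ/mol.

D(C–C) ≈ 340 kJ/mol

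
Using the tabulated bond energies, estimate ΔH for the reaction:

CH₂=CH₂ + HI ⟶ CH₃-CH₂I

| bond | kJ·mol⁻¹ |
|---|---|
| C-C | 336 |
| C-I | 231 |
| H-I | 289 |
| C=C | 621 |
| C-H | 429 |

ΔH ≈ −86 kJ

Bonds broken (reactants):
  C-H: 4 × 429 = 1716
  C=C: 1 × 621 = 621
  H-I: 1 × 289 = 289
  Σ(broken) = 2626 kJ
Bonds formed (products):
  C-C: 1 × 336 = 336
  C-H: 5 × 429 = 2145
  C-I: 1 × 231 = 231
  Σ(formed) = 2712 kJ
ΔH = Σ(broken) − Σ(formed) = 2626 − 2712 = −86 kJ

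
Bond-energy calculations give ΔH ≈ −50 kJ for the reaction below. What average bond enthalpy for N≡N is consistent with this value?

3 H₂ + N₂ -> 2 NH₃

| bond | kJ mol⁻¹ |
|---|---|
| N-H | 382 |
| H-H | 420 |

D(N≡N) ≈ 982 kJ/mol

Let D be the N≡N bond energy.
Σ(broken) = 3×420 + 1×D = 1260 + D
Σ(formed) = 6×382 = 2292
ΔH = Σ(broken) − Σ(formed) = (1260 + D) − (2292) = −1032 + D
Setting this equal to −50 kJ gives D = 982 kJ/mol.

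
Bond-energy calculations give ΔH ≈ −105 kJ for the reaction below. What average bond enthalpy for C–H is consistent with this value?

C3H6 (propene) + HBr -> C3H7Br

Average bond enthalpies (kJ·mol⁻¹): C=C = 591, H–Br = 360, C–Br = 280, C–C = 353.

D(C–H) ≈ 423 kJ/mol

Let D be the C–H bond energy.
Σ(broken) = 1×353 + 6×D + 1×591 + 1×360 = 1304 + 6D
Σ(formed) = 1×280 + 2×353 + 7×D = 986 + 7D
ΔH = Σ(broken) − Σ(formed) = (1304 + 6D) − (986 + 7D) = +318 − D
Setting this equal to −105 kJ gives D = 423 kJ/mol.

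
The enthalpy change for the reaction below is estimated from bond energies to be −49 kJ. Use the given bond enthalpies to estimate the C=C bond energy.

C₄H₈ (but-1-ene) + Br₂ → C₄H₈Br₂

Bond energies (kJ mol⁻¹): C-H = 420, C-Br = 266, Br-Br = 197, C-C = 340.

D(C=C) ≈ 626 kJ/mol

Let D be the C=C bond energy.
Σ(broken) = 1×197 + 2×340 + 8×420 + 1×D = 4237 + D
Σ(formed) = 2×266 + 3×340 + 8×420 = 4912
ΔH = Σ(broken) − Σ(formed) = (4237 + D) − (4912) = −675 + D
Setting this equal to −49 kJ gives D = 626 kJ/mol.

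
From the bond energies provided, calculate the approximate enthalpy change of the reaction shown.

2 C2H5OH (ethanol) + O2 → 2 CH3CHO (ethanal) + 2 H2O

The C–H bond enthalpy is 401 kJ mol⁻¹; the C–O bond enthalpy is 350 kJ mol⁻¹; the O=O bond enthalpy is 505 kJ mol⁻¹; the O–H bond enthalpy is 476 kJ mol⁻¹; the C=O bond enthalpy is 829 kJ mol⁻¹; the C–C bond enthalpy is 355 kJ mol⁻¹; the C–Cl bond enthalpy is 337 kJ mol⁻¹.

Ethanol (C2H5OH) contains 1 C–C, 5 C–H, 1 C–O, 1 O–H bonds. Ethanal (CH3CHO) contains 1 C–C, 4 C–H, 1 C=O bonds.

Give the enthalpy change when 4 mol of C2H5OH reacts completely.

ΔH = −1206 kJ

Bonds broken (reactants):
  C–C: 2 × 355 = 710
  C–H: 10 × 401 = 4010
  C–O: 2 × 350 = 700
  O–H: 2 × 476 = 952
  O=O: 1 × 505 = 505
  Σ(broken) = 6877 kJ
Bonds formed (products):
  C–C: 2 × 355 = 710
  C–H: 8 × 401 = 3208
  C=O: 2 × 829 = 1658
  O–H: 4 × 476 = 1904
  Σ(formed) = 7480 kJ
ΔH = Σ(broken) − Σ(formed) = 6877 − 7480 = −603 kJ
For 2× the reaction as written: 2 × (−603) = −1206 kJ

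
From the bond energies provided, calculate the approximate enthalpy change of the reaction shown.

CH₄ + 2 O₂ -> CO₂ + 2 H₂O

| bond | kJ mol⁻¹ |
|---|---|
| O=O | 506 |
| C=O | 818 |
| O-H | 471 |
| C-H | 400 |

Bonds broken (reactants):
  C-H: 4 × 400 = 1600
  O=O: 2 × 506 = 1012
  Σ(broken) = 2612 kJ
Bonds formed (products):
  C=O: 2 × 818 = 1636
  O-H: 4 × 471 = 1884
  Σ(formed) = 3520 kJ
ΔH = Σ(broken) − Σ(formed) = 2612 − 3520 = −908 kJ

ΔH ≈ −908 kJ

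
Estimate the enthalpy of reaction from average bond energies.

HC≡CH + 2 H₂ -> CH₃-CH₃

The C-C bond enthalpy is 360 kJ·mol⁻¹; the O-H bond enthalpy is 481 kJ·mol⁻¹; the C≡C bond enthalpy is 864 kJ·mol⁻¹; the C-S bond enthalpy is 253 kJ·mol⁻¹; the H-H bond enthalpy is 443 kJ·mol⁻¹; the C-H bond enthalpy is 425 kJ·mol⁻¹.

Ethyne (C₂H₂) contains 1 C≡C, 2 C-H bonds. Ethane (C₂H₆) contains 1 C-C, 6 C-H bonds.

Bonds broken (reactants):
  C≡C: 1 × 864 = 864
  C-H: 2 × 425 = 850
  H-H: 2 × 443 = 886
  Σ(broken) = 2600 kJ
Bonds formed (products):
  C-C: 1 × 360 = 360
  C-H: 6 × 425 = 2550
  Σ(formed) = 2910 kJ
ΔH = Σ(broken) − Σ(formed) = 2600 − 2910 = −310 kJ

ΔH ≈ −310 kJ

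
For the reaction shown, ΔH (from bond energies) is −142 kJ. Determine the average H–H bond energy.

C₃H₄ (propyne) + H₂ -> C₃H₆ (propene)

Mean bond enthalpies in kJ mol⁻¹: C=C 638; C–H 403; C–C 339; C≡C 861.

D(H–H) ≈ 441 kJ/mol

Let D be the H–H bond energy.
Σ(broken) = 1×861 + 1×339 + 4×403 + 1×D = 2812 + D
Σ(formed) = 1×339 + 6×403 + 1×638 = 3395
ΔH = Σ(broken) − Σ(formed) = (2812 + D) − (3395) = −583 + D
Setting this equal to −142 kJ gives D = 441 kJ/mol.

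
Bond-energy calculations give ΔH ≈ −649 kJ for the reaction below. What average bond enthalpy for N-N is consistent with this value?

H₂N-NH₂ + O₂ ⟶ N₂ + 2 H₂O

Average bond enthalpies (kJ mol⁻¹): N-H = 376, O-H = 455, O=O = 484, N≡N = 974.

D(N-N) ≈ 157 kJ/mol

Let D be the N-N bond energy.
Σ(broken) = 4×376 + 1×D + 1×484 = 1988 + D
Σ(formed) = 1×974 + 4×455 = 2794
ΔH = Σ(broken) − Σ(formed) = (1988 + D) − (2794) = −806 + D
Setting this equal to −649 kJ gives D = 157 kJ/mol.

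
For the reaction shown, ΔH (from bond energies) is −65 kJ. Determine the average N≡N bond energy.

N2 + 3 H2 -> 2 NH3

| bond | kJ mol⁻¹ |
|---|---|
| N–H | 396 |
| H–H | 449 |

D(N≡N) ≈ 964 kJ/mol

Let D be the N≡N bond energy.
Σ(broken) = 3×449 + 1×D = 1347 + D
Σ(formed) = 6×396 = 2376
ΔH = Σ(broken) − Σ(formed) = (1347 + D) − (2376) = −1029 + D
Setting this equal to −65 kJ gives D = 964 kJ/mol.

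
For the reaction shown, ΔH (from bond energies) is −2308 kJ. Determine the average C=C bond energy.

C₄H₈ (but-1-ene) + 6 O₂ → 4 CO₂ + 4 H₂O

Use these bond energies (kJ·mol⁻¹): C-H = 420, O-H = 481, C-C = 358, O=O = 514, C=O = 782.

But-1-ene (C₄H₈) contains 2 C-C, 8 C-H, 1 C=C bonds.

Let D be the C=C bond energy.
Σ(broken) = 2×358 + 8×420 + 1×D + 6×514 = 7160 + D
Σ(formed) = 8×782 + 8×481 = 10104
ΔH = Σ(broken) − Σ(formed) = (7160 + D) − (10104) = −2944 + D
Setting this equal to −2308 kJ gives D = 636 kJ/mol.

D(C=C) ≈ 636 kJ/mol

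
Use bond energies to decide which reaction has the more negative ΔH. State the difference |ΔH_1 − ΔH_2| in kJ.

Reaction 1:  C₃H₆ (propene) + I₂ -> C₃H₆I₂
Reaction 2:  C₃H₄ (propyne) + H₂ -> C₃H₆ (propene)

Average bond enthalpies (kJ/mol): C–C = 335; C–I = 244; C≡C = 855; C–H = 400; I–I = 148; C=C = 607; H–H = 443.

Reaction 2, by 41 kJ

Reaction 1:
  Bonds broken (reactants):
    C–C: 1 × 335 = 335
    C–H: 6 × 400 = 2400
    C=C: 1 × 607 = 607
    I–I: 1 × 148 = 148
    Σ(broken) = 3490 kJ
  Bonds formed (products):
    C–C: 2 × 335 = 670
    C–H: 6 × 400 = 2400
    C–I: 2 × 244 = 488
    Σ(formed) = 3558 kJ
  ΔH_1 = 3490 − 3558 = −68 kJ
Reaction 2:
  Bonds broken (reactants):
    C≡C: 1 × 855 = 855
    C–C: 1 × 335 = 335
    C–H: 4 × 400 = 1600
    H–H: 1 × 443 = 443
    Σ(broken) = 3233 kJ
  Bonds formed (products):
    C–C: 1 × 335 = 335
    C–H: 6 × 400 = 2400
    C=C: 1 × 607 = 607
    Σ(formed) = 3342 kJ
  ΔH_2 = 3233 − 3342 = −109 kJ
ΔH_1 − ΔH_2 = +41 kJ, so reaction 2 has the more negative ΔH; |ΔH_1 − ΔH_2| = 41 kJ.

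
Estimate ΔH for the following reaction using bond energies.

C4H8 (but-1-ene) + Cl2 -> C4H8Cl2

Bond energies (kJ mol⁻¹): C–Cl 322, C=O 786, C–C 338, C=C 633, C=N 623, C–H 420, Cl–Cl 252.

Bonds broken (reactants):
  C–C: 2 × 338 = 676
  C–H: 8 × 420 = 3360
  C=C: 1 × 633 = 633
  Cl–Cl: 1 × 252 = 252
  Σ(broken) = 4921 kJ
Bonds formed (products):
  C–C: 3 × 338 = 1014
  C–Cl: 2 × 322 = 644
  C–H: 8 × 420 = 3360
  Σ(formed) = 5018 kJ
ΔH = Σ(broken) − Σ(formed) = 4921 − 5018 = −97 kJ

ΔH ≈ −97 kJ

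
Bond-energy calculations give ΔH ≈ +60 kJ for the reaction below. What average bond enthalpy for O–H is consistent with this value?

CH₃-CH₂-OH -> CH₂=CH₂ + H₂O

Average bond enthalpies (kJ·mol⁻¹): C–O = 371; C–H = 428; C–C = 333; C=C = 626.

Let D be the O–H bond energy.
Σ(broken) = 1×333 + 5×428 + 1×371 + 1×D = 2844 + D
Σ(formed) = 4×428 + 1×626 + 2×D = 2338 + 2D
ΔH = Σ(broken) − Σ(formed) = (2844 + D) − (2338 + 2D) = +506 − D
Setting this equal to +60 kJ gives D = 446 kJ/mol.

D(O–H) ≈ 446 kJ/mol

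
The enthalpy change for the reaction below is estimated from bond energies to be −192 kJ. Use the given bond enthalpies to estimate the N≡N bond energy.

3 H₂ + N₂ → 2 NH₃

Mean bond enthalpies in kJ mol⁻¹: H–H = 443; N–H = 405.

Let D be the N≡N bond energy.
Σ(broken) = 3×443 + 1×D = 1329 + D
Σ(formed) = 6×405 = 2430
ΔH = Σ(broken) − Σ(formed) = (1329 + D) − (2430) = −1101 + D
Setting this equal to −192 kJ gives D = 909 kJ/mol.

D(N≡N) ≈ 909 kJ/mol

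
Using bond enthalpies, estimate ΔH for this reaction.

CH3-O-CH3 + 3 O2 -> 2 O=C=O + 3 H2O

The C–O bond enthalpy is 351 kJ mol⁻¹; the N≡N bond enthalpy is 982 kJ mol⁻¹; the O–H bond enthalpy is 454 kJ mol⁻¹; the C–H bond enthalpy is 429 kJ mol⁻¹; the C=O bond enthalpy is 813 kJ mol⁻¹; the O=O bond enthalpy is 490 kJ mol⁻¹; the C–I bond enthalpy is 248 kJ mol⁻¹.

Bonds broken (reactants):
  C–H: 6 × 429 = 2574
  C–O: 2 × 351 = 702
  O=O: 3 × 490 = 1470
  Σ(broken) = 4746 kJ
Bonds formed (products):
  C=O: 4 × 813 = 3252
  O–H: 6 × 454 = 2724
  Σ(formed) = 5976 kJ
ΔH = Σ(broken) − Σ(formed) = 4746 − 5976 = −1230 kJ

ΔH ≈ −1230 kJ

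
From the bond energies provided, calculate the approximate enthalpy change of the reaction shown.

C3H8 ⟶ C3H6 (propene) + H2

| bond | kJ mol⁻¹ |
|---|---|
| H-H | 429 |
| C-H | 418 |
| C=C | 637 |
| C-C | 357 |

ΔH ≈ +127 kJ

Bonds broken (reactants):
  C-C: 2 × 357 = 714
  C-H: 8 × 418 = 3344
  Σ(broken) = 4058 kJ
Bonds formed (products):
  C-C: 1 × 357 = 357
  C-H: 6 × 418 = 2508
  C=C: 1 × 637 = 637
  H-H: 1 × 429 = 429
  Σ(formed) = 3931 kJ
ΔH = Σ(broken) − Σ(formed) = 4058 − 3931 = +127 kJ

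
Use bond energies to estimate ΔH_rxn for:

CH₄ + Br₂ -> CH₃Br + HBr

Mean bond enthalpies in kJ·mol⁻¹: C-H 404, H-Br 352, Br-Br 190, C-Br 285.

ΔH ≈ −43 kJ

Bonds broken (reactants):
  Br-Br: 1 × 190 = 190
  C-H: 4 × 404 = 1616
  Σ(broken) = 1806 kJ
Bonds formed (products):
  C-Br: 1 × 285 = 285
  C-H: 3 × 404 = 1212
  H-Br: 1 × 352 = 352
  Σ(formed) = 1849 kJ
ΔH = Σ(broken) − Σ(formed) = 1806 − 1849 = −43 kJ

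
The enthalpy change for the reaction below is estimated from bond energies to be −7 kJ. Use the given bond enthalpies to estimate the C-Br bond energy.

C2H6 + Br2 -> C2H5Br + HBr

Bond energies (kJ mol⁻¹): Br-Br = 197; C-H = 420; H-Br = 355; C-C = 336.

D(C-Br) ≈ 269 kJ/mol

Let D be the C-Br bond energy.
Σ(broken) = 1×197 + 1×336 + 6×420 = 3053
Σ(formed) = 1×D + 1×336 + 5×420 + 1×355 = 2791 + D
ΔH = Σ(broken) − Σ(formed) = (3053) − (2791 + D) = +262 − D
Setting this equal to −7 kJ gives D = 269 kJ/mol.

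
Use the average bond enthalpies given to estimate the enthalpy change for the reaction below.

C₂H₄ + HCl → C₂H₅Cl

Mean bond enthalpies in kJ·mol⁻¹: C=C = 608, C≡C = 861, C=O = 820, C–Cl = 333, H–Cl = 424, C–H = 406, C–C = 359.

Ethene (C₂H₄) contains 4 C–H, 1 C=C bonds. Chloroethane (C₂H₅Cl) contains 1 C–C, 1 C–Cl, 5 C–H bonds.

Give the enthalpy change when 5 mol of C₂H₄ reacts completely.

Bonds broken (reactants):
  C–H: 4 × 406 = 1624
  C=C: 1 × 608 = 608
  H–Cl: 1 × 424 = 424
  Σ(broken) = 2656 kJ
Bonds formed (products):
  C–C: 1 × 359 = 359
  C–Cl: 1 × 333 = 333
  C–H: 5 × 406 = 2030
  Σ(formed) = 2722 kJ
ΔH = Σ(broken) − Σ(formed) = 2656 − 2722 = −66 kJ
For 5× the reaction as written: 5 × (−66) = −330 kJ

ΔH = −330 kJ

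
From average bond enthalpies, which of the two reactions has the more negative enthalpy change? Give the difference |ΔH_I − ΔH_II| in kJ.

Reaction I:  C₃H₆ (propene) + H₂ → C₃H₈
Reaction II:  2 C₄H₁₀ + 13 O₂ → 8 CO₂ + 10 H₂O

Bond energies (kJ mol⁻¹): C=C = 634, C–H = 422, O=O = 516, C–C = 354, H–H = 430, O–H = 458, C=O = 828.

Reaction I:
  Bonds broken (reactants):
    C–C: 1 × 354 = 354
    C–H: 6 × 422 = 2532
    C=C: 1 × 634 = 634
    H–H: 1 × 430 = 430
    Σ(broken) = 3950 kJ
  Bonds formed (products):
    C–C: 2 × 354 = 708
    C–H: 8 × 422 = 3376
    Σ(formed) = 4084 kJ
  ΔH_I = 3950 − 4084 = −134 kJ
Reaction II:
  Bonds broken (reactants):
    C–C: 6 × 354 = 2124
    C–H: 20 × 422 = 8440
    O=O: 13 × 516 = 6708
    Σ(broken) = 17272 kJ
  Bonds formed (products):
    C=O: 16 × 828 = 13248
    O–H: 20 × 458 = 9160
    Σ(formed) = 22408 kJ
  ΔH_II = 17272 − 22408 = −5136 kJ
ΔH_I − ΔH_II = +5002 kJ, so reaction II has the more negative ΔH; |ΔH_I − ΔH_II| = 5002 kJ.

Reaction II, by 5002 kJ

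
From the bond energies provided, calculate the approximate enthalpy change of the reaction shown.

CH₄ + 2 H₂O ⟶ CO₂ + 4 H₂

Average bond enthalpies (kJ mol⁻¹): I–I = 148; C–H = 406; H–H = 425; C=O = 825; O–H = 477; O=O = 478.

Bonds broken (reactants):
  C–H: 4 × 406 = 1624
  O–H: 4 × 477 = 1908
  Σ(broken) = 3532 kJ
Bonds formed (products):
  C=O: 2 × 825 = 1650
  H–H: 4 × 425 = 1700
  Σ(formed) = 3350 kJ
ΔH = Σ(broken) − Σ(formed) = 3532 − 3350 = +182 kJ

ΔH ≈ +182 kJ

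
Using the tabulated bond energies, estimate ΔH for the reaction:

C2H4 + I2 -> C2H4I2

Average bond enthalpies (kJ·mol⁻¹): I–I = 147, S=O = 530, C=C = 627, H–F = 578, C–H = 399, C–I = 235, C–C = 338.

ΔH ≈ −34 kJ

Bonds broken (reactants):
  C–H: 4 × 399 = 1596
  C=C: 1 × 627 = 627
  I–I: 1 × 147 = 147
  Σ(broken) = 2370 kJ
Bonds formed (products):
  C–C: 1 × 338 = 338
  C–H: 4 × 399 = 1596
  C–I: 2 × 235 = 470
  Σ(formed) = 2404 kJ
ΔH = Σ(broken) − Σ(formed) = 2370 − 2404 = −34 kJ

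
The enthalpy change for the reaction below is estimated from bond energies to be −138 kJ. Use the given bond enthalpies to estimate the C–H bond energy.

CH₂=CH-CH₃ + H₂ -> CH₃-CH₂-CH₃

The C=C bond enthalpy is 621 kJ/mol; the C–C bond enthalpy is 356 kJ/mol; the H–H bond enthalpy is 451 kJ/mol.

D(C–H) ≈ 427 kJ/mol

Let D be the C–H bond energy.
Σ(broken) = 1×356 + 6×D + 1×621 + 1×451 = 1428 + 6D
Σ(formed) = 2×356 + 8×D = 712 + 8D
ΔH = Σ(broken) − Σ(formed) = (1428 + 6D) − (712 + 8D) = +716 − 2D
Setting this equal to −138 kJ gives 2D = 854, so D = 427 kJ/mol.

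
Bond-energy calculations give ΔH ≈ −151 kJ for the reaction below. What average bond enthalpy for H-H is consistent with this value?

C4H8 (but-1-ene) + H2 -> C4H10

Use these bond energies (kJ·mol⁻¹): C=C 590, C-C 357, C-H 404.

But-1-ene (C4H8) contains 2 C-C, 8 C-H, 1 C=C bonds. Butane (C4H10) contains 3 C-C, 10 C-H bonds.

Let D be the H-H bond energy.
Σ(broken) = 2×357 + 8×404 + 1×590 + 1×D = 4536 + D
Σ(formed) = 3×357 + 10×404 = 5111
ΔH = Σ(broken) − Σ(formed) = (4536 + D) − (5111) = −575 + D
Setting this equal to −151 kJ gives D = 424 kJ/mol.

D(H-H) ≈ 424 kJ/mol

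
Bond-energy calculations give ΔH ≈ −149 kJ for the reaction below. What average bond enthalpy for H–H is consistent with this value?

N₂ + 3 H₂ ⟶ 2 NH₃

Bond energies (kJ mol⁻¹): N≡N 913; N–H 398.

Let D be the H–H bond energy.
Σ(broken) = 3×D + 1×913 = 913 + 3D
Σ(formed) = 6×398 = 2388
ΔH = Σ(broken) − Σ(formed) = (913 + 3D) − (2388) = −1475 + 3D
Setting this equal to −149 kJ gives 3D = 1326, so D = 442 kJ/mol.

D(H–H) ≈ 442 kJ/mol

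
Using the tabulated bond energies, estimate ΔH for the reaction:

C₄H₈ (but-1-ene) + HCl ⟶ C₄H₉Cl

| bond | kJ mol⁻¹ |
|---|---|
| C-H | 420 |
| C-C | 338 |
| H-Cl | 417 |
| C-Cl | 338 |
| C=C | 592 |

ΔH ≈ −87 kJ

Bonds broken (reactants):
  C-C: 2 × 338 = 676
  C-H: 8 × 420 = 3360
  C=C: 1 × 592 = 592
  H-Cl: 1 × 417 = 417
  Σ(broken) = 5045 kJ
Bonds formed (products):
  C-C: 3 × 338 = 1014
  C-Cl: 1 × 338 = 338
  C-H: 9 × 420 = 3780
  Σ(formed) = 5132 kJ
ΔH = Σ(broken) − Σ(formed) = 5045 − 5132 = −87 kJ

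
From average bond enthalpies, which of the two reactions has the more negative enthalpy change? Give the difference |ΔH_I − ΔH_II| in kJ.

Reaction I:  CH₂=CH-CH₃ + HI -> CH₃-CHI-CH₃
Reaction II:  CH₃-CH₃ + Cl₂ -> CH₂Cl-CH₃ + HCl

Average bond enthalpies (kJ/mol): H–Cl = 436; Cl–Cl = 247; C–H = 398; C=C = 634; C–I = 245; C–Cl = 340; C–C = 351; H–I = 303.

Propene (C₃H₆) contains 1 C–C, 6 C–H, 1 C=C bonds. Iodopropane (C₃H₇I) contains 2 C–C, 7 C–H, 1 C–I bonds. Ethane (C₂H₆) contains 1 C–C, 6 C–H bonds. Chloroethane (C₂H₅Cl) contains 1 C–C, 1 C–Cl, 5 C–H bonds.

Reaction II, by 74 kJ

Reaction I:
  Bonds broken (reactants):
    C–C: 1 × 351 = 351
    C–H: 6 × 398 = 2388
    C=C: 1 × 634 = 634
    H–I: 1 × 303 = 303
    Σ(broken) = 3676 kJ
  Bonds formed (products):
    C–C: 2 × 351 = 702
    C–H: 7 × 398 = 2786
    C–I: 1 × 245 = 245
    Σ(formed) = 3733 kJ
  ΔH_I = 3676 − 3733 = −57 kJ
Reaction II:
  Bonds broken (reactants):
    C–C: 1 × 351 = 351
    C–H: 6 × 398 = 2388
    Cl–Cl: 1 × 247 = 247
    Σ(broken) = 2986 kJ
  Bonds formed (products):
    C–C: 1 × 351 = 351
    C–Cl: 1 × 340 = 340
    C–H: 5 × 398 = 1990
    H–Cl: 1 × 436 = 436
    Σ(formed) = 3117 kJ
  ΔH_II = 2986 − 3117 = −131 kJ
ΔH_I − ΔH_II = +74 kJ, so reaction II has the more negative ΔH; |ΔH_I − ΔH_II| = 74 kJ.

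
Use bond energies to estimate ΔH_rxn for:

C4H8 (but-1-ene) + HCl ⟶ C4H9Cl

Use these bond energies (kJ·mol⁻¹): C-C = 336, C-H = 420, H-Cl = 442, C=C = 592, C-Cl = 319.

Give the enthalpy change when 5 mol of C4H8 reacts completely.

Bonds broken (reactants):
  C-C: 2 × 336 = 672
  C-H: 8 × 420 = 3360
  C=C: 1 × 592 = 592
  H-Cl: 1 × 442 = 442
  Σ(broken) = 5066 kJ
Bonds formed (products):
  C-C: 3 × 336 = 1008
  C-Cl: 1 × 319 = 319
  C-H: 9 × 420 = 3780
  Σ(formed) = 5107 kJ
ΔH = Σ(broken) − Σ(formed) = 5066 − 5107 = −41 kJ
For 5× the reaction as written: 5 × (−41) = −205 kJ

ΔH = −205 kJ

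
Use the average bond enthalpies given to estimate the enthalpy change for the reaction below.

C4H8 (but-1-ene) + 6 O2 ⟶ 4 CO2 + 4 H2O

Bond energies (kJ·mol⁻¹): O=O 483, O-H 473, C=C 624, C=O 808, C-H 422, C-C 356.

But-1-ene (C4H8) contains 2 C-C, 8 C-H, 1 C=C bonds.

ΔH ≈ −2638 kJ

Bonds broken (reactants):
  C-C: 2 × 356 = 712
  C-H: 8 × 422 = 3376
  C=C: 1 × 624 = 624
  O=O: 6 × 483 = 2898
  Σ(broken) = 7610 kJ
Bonds formed (products):
  C=O: 8 × 808 = 6464
  O-H: 8 × 473 = 3784
  Σ(formed) = 10248 kJ
ΔH = Σ(broken) − Σ(formed) = 7610 − 10248 = −2638 kJ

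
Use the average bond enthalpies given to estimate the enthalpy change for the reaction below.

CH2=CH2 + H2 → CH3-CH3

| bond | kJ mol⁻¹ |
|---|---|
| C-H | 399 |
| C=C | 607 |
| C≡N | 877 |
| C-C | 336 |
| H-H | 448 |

ΔH ≈ −79 kJ

Bonds broken (reactants):
  C-H: 4 × 399 = 1596
  C=C: 1 × 607 = 607
  H-H: 1 × 448 = 448
  Σ(broken) = 2651 kJ
Bonds formed (products):
  C-C: 1 × 336 = 336
  C-H: 6 × 399 = 2394
  Σ(formed) = 2730 kJ
ΔH = Σ(broken) − Σ(formed) = 2651 − 2730 = −79 kJ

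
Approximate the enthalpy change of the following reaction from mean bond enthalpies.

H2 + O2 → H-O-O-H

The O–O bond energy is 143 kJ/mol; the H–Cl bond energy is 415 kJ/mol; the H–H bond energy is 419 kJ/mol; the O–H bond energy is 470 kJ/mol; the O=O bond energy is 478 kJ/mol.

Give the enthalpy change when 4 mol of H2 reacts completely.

Bonds broken (reactants):
  H–H: 1 × 419 = 419
  O=O: 1 × 478 = 478
  Σ(broken) = 897 kJ
Bonds formed (products):
  O–H: 2 × 470 = 940
  O–O: 1 × 143 = 143
  Σ(formed) = 1083 kJ
ΔH = Σ(broken) − Σ(formed) = 897 − 1083 = −186 kJ
For 4× the reaction as written: 4 × (−186) = −744 kJ

ΔH = −744 kJ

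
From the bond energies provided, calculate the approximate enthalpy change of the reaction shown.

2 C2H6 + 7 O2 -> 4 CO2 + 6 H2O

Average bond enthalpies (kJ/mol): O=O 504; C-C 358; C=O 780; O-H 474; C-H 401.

ΔH ≈ −2872 kJ

Bonds broken (reactants):
  C-C: 2 × 358 = 716
  C-H: 12 × 401 = 4812
  O=O: 7 × 504 = 3528
  Σ(broken) = 9056 kJ
Bonds formed (products):
  C=O: 8 × 780 = 6240
  O-H: 12 × 474 = 5688
  Σ(formed) = 11928 kJ
ΔH = Σ(broken) − Σ(formed) = 9056 − 11928 = −2872 kJ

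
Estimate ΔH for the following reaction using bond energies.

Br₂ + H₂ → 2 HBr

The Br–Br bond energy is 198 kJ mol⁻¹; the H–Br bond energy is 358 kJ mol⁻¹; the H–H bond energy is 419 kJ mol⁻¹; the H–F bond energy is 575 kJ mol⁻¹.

ΔH ≈ −99 kJ

Bonds broken (reactants):
  Br–Br: 1 × 198 = 198
  H–H: 1 × 419 = 419
  Σ(broken) = 617 kJ
Bonds formed (products):
  H–Br: 2 × 358 = 716
  Σ(formed) = 716 kJ
ΔH = Σ(broken) − Σ(formed) = 617 − 716 = −99 kJ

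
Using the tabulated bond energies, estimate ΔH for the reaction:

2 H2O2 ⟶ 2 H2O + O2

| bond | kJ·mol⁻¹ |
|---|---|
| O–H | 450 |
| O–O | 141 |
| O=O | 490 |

Bonds broken (reactants):
  O–H: 4 × 450 = 1800
  O–O: 2 × 141 = 282
  Σ(broken) = 2082 kJ
Bonds formed (products):
  O–H: 4 × 450 = 1800
  O=O: 1 × 490 = 490
  Σ(formed) = 2290 kJ
ΔH = Σ(broken) − Σ(formed) = 2082 − 2290 = −208 kJ

ΔH ≈ −208 kJ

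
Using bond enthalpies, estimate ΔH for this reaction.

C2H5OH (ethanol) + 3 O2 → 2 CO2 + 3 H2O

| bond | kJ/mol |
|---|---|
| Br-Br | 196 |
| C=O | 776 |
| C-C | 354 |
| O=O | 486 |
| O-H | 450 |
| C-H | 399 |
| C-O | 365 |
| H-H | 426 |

ΔH ≈ −1182 kJ

Bonds broken (reactants):
  C-C: 1 × 354 = 354
  C-H: 5 × 399 = 1995
  C-O: 1 × 365 = 365
  O-H: 1 × 450 = 450
  O=O: 3 × 486 = 1458
  Σ(broken) = 4622 kJ
Bonds formed (products):
  C=O: 4 × 776 = 3104
  O-H: 6 × 450 = 2700
  Σ(formed) = 5804 kJ
ΔH = Σ(broken) − Σ(formed) = 4622 − 5804 = −1182 kJ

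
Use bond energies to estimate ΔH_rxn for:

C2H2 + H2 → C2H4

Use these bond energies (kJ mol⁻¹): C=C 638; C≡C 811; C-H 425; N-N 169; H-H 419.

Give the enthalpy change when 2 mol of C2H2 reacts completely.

Bonds broken (reactants):
  C≡C: 1 × 811 = 811
  C-H: 2 × 425 = 850
  H-H: 1 × 419 = 419
  Σ(broken) = 2080 kJ
Bonds formed (products):
  C-H: 4 × 425 = 1700
  C=C: 1 × 638 = 638
  Σ(formed) = 2338 kJ
ΔH = Σ(broken) − Σ(formed) = 2080 − 2338 = −258 kJ
For 2× the reaction as written: 2 × (−258) = −516 kJ

ΔH = −516 kJ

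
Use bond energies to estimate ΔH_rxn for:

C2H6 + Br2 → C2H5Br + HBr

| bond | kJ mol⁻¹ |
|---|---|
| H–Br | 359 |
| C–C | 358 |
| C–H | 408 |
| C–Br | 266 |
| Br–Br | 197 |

ΔH ≈ −20 kJ

Bonds broken (reactants):
  Br–Br: 1 × 197 = 197
  C–C: 1 × 358 = 358
  C–H: 6 × 408 = 2448
  Σ(broken) = 3003 kJ
Bonds formed (products):
  C–Br: 1 × 266 = 266
  C–C: 1 × 358 = 358
  C–H: 5 × 408 = 2040
  H–Br: 1 × 359 = 359
  Σ(formed) = 3023 kJ
ΔH = Σ(broken) − Σ(formed) = 3003 − 3023 = −20 kJ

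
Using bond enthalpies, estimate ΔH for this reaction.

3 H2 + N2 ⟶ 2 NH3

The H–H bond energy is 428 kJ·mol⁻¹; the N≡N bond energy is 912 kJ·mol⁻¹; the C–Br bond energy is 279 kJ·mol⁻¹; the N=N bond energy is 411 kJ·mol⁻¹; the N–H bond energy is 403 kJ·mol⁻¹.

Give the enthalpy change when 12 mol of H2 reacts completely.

ΔH = −888 kJ

Bonds broken (reactants):
  H–H: 3 × 428 = 1284
  N≡N: 1 × 912 = 912
  Σ(broken) = 2196 kJ
Bonds formed (products):
  N–H: 6 × 403 = 2418
  Σ(formed) = 2418 kJ
ΔH = Σ(broken) − Σ(formed) = 2196 − 2418 = −222 kJ
For 4× the reaction as written: 4 × (−222) = −888 kJ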